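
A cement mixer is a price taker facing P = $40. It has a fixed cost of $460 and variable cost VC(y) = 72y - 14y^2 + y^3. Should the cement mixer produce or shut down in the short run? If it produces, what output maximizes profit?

Variable cost is VC = 72y - 14y^2 + y^3, so AVC = VC/y = 72 - 14y + y^2 and MC = dTC/dy = 72 - 28y + 3y^2.
AVC is minimized where dAVC/dy = -14 + 2y = 0, at y = 7; min AVC = 72 - 14·7 + 7^2 = $23.
Since P = $40 ≥ min AVC = $23, price covers variable cost and the firm should produce.
Set P = MC: 40 = 72 - 28y + 3y^2 → 32 - 28y + 3y^2 = 0. The roots are y = 4/3 and y = 8; the profit-maximizing output is on the rising part of MC, so y* = 8.
Check: AVC at y = 8 is $24 ≤ P, so revenue covers variable cost.
Profit = P·y − TC = 40·8 − 652 = -$332, a loss, but smaller than the $460 fixed cost the firm would lose by shutting down.

Produce at y = 8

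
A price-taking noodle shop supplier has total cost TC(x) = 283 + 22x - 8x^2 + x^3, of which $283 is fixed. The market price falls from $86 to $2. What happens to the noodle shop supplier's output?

MC = 22 - 16x + 3x^2; the shutdown threshold is min AVC = $6 (at x = 4).
At P = $86 ≥ min AVC, set P = MC on the rising branch: x = 8.
At P = $2 < min AVC = $6, price no longer covers variable cost at any output, so the firm shuts down: x = 0.

Output falls from 8 to 0 (the firm shuts down)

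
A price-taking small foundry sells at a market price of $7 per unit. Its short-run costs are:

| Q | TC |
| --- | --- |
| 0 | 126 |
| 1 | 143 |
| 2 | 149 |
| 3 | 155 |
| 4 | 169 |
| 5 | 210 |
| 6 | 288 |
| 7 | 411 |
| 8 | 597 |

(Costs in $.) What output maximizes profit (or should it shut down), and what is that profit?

Q = 0 (shut down); profit = -$126

Profit at each row (π = 7Q − TC): Q=0: -126; Q=1: -136; Q=2: -135; Q=3: -134; Q=4: -141; Q=5: -175; Q=6: -246; Q=7: -362; Q=8: -541.
Profit is highest at Q = 0. Equivalently, the lowest AVC in the table is 29/3 ≈ $9.67 at Q = 3, and P = $7 falls below it — price never covers variable cost, so the firm shuts down and loses only its fixed cost.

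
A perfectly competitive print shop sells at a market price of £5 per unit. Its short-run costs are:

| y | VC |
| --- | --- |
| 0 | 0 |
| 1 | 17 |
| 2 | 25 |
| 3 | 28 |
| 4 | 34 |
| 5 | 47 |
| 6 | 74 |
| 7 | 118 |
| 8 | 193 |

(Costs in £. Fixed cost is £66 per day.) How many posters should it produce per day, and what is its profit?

y = 0 (shut down); profit = -£66

Compute π = P·y − TC at each output: y=0: -66; y=1: -78; y=2: -81; y=3: -79; y=4: -80; y=5: -88; y=6: -110; y=7: -149; y=8: -219.
Profit is highest at y = 0. Equivalently, the lowest AVC in the table is 34/4 ≈ £8.50 at y = 4, and P = £5 falls below it — price never covers variable cost, so the firm shuts down and loses only its fixed cost.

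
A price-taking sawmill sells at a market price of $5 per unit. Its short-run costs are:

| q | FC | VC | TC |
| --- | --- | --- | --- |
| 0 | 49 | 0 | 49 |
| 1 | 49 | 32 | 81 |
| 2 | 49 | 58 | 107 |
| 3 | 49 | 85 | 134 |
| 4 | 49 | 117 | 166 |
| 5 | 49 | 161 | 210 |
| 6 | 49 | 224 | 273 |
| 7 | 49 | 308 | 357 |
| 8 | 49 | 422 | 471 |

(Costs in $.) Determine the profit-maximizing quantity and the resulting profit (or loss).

Compute π = P·q − TC at each output: q=0: -49; q=1: -76; q=2: -97; q=3: -119; q=4: -146; q=5: -185; q=6: -243; q=7: -322; q=8: -431.
Profit is highest at q = 0. Equivalently, the lowest AVC in the table is 85/3 ≈ $28.33 at q = 3, and P = $5 falls below it — price never covers variable cost, so the firm shuts down and loses only its fixed cost.

q = 0 (shut down); profit = -$49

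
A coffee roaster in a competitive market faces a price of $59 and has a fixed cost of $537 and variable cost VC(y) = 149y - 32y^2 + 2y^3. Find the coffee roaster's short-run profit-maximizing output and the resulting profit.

AVC = 149 - 32y + 2y^2 has its minimum $21 at y = 8; price $59 clears that bar, so the firm operates.
With MC = 149 - 64y + 6y^2, P = MC on the upward-sloping part at y* = 9.
TR = 59·9 = 531. TC = 537 + 207 = 744. Profit = 531 − 744 = -$213.
Shutting down would mean losing the fixed cost of $537, so operating at a loss of $213 is better by $324.

Profit = -$213 at y = 9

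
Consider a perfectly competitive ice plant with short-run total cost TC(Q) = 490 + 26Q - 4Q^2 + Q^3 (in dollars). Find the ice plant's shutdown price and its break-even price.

AVC = 26 - 4Q + Q^2; minimized at Q = 2, giving min AVC = $22. That is the shutdown price.
ATC = 490/Q + 26 - 4Q + Q^2. Setting dATC/dQ = −490/Q^2 − 4 + 2Q = 0 gives Q = 7 (since 2·7^3 − 4·7^2 = 490).
min ATC = 490/7 + 26 − 4·7 + 7^2 = $117. That is the break-even price.
Between these two prices the firm operates at a loss; above $117 it earns a profit.

Shutdown price = $22; break-even price = $117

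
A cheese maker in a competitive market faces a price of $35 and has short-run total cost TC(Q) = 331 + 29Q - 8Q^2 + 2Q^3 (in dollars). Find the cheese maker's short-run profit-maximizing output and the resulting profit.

Profit = -$295 at Q = 3

AVC = 29 - 8Q + 2Q^2 has its minimum $21 at Q = 2; price $35 clears that bar, so the firm operates.
MC = 29 - 16Q + 6Q^2. Setting P = MC and taking the root on the rising branch gives Q* = 3.
TR = 35·3 = 105. TC = 331 + 69 = 400. Profit = 105 − 400 = -$295.
Shutting down would mean losing the fixed cost of $331, so operating at a loss of $295 is better by $36.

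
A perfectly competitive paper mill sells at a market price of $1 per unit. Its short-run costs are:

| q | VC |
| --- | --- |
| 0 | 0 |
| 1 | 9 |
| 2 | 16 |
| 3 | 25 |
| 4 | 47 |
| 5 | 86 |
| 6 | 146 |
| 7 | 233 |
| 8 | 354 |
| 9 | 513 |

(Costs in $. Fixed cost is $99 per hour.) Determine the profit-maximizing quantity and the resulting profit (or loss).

q = 0 (shut down); profit = -$99

Tabulate TR − TC: q=0: -99; q=1: -107; q=2: -113; q=3: -121; q=4: -142; q=5: -180; q=6: -239; q=7: -325; q=8: -445; q=9: -603.
Profit is highest at q = 0. Equivalently, the lowest AVC in the table is 16/2 ≈ $8 at q = 2, and P = $1 falls below it — price never covers variable cost, so the firm shuts down and loses only its fixed cost.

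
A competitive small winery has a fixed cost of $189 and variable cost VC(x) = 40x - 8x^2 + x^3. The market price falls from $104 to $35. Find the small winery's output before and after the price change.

Output falls from 8 to 5

MC = 40 - 16x + 3x^2; the shutdown threshold is min AVC = $24 (at x = 4).
With P = $104 above the shutdown price, P = MC gives x = 8.
At P = $35 ≥ min AVC, set P = MC: x = 5. The firm stays open but cuts output.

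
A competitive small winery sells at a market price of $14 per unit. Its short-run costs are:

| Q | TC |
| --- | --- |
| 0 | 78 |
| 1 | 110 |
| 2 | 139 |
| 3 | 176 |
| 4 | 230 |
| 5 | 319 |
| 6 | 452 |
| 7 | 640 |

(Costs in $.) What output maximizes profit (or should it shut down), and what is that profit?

Q = 0 (shut down); profit = -$78

Tabulate TR − TC: Q=0: -78; Q=1: -96; Q=2: -111; Q=3: -134; Q=4: -174; Q=5: -249; Q=6: -368; Q=7: -542.
Profit is highest at Q = 0. Equivalently, the lowest AVC in the table is 61/2 ≈ $30.50 at Q = 2, and P = $14 falls below it — price never covers variable cost, so the firm shuts down and loses only its fixed cost.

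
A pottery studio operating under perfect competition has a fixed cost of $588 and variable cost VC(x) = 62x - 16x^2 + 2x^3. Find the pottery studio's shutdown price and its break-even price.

Shutdown price = min AVC. AVC = 62 - 16x + 2x^2, with vertex at x = 4 and minimum $30.
ATC = 588/x + 62 - 16x + 2x^2. Setting dATC/dx = −588/x^2 − 16 + 4x = 0 gives x = 7 (since 4·7^3 − 16·7^2 = 588).
min ATC = 588/7 + 62 − 16·7 + 2·7^2 = $132. That is the break-even price.
For $30 ≤ P < $132 the firm produces at a loss; below $30 it shuts down.

Shutdown price = $30; break-even price = $132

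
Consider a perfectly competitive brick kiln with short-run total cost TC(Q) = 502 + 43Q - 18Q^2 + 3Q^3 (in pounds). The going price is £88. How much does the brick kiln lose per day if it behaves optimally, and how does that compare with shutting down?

AVC = 43 - 18Q + 3Q^2; min AVC = £16 at Q = 3. Since P = £88 ≥ min AVC, the firm produces.
MC = 43 - 36Q + 9Q^2. Setting P = MC and taking the root on the rising branch gives Q* = 5.
TR = 88·5 = 440. TC = 502 + 140 = 642. Profit = 440 − 642 = -£202.
Shutting down would mean losing the fixed cost of £502, so operating at a loss of £202 is better by £300.

Profit = -£202 at Q = 5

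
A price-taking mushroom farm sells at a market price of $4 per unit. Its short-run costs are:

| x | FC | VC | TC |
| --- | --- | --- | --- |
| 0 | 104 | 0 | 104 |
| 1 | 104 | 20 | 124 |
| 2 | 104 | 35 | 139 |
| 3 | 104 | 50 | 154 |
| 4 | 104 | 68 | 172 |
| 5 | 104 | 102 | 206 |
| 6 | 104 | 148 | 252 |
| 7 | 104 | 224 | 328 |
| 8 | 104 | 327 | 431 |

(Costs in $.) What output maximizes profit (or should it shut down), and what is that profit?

x = 0 (shut down); profit = -$104

Profit at each row (π = 4x − TC): x=0: -104; x=1: -120; x=2: -131; x=3: -142; x=4: -156; x=5: -186; x=6: -228; x=7: -300; x=8: -399.
Profit is highest at x = 0. Equivalently, the lowest AVC in the table is 50/3 ≈ $16.67 at x = 3, and P = $4 falls below it — price never covers variable cost, so the firm shuts down and loses only its fixed cost.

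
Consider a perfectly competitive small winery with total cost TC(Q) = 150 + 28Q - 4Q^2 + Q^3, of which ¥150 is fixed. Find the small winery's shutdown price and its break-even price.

Shutdown price = min AVC. AVC = 28 - 4Q + Q^2, with vertex at Q = 2 and minimum ¥24.
ATC = 150/Q + 28 - 4Q + Q^2. Setting dATC/dQ = −150/Q^2 − 4 + 2Q = 0 gives Q = 5 (since 2·5^3 − 4·5^2 = 150).
min ATC = 150/5 + 28 − 4·5 + 5^2 = ¥63. That is the break-even price.
For ¥24 ≤ P < ¥63 the firm produces at a loss; below ¥24 it shuts down.

Shutdown price = ¥24; break-even price = ¥63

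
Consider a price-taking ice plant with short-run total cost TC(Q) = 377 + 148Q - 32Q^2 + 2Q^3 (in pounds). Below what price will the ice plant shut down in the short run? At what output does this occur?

£20 per unit, at Q = 8

The shutdown price is the minimum of AVC. VC = 148Q - 32Q^2 + 2Q^3, so AVC = 148 - 32Q + 2Q^2.
dAVC/dQ = -32 + 4Q = 0 gives Q = 8. min AVC = 148 - 32·8 + 2·8^2 = 20.
The firm shuts down for any P below £20.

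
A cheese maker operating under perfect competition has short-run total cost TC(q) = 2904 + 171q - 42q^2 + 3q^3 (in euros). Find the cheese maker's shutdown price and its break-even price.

Shutdown price = min AVC. AVC = 171 - 42q + 3q^2, with vertex at q = 7 and minimum €24.
ATC = 2904/q + 171 - 42q + 3q^2. Setting dATC/dq = −2904/q^2 − 42 + 6q = 0 gives q = 11 (since 6·11^3 − 42·11^2 = 2904).
min ATC = 2904/11 + 171 − 42·11 + 3·11^2 = €336. That is the break-even price.
For €24 ≤ P < €336 the firm produces at a loss; below €24 it shuts down.

Shutdown price = €24; break-even price = €336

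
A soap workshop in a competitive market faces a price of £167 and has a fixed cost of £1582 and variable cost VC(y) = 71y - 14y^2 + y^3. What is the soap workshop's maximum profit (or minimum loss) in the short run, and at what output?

AVC = 71 - 14y + y^2 has its minimum £22 at y = 7; price £167 clears that bar, so the firm operates.
With MC = 71 - 28y + 3y^2, P = MC on the upward-sloping part at y* = 12.
TR = 167·12 = 2004. TC = 1582 + 564 = 2146. Profit = 2004 − 2146 = -£142.
By producing, the firm covers all variable cost plus £1440 of fixed cost; shutting down would lose the full £1582.

Profit = -£142 at y = 12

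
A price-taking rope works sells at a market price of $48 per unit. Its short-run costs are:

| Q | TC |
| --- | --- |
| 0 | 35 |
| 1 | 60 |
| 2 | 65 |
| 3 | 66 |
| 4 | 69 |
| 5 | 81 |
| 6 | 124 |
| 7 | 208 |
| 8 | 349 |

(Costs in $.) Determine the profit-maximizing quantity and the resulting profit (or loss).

Compute π = P·Q − TC at each output: Q=0: -35; Q=1: -12; Q=2: 31; Q=3: 78; Q=4: 123; Q=5: 159; Q=6: 164; Q=7: 128; Q=8: 35.
Profit is maximized at Q = 6. AVC there is 89/6 = $14.83 ≤ P, so producing beats shutting down (which would give -$35).

Q = 6; profit = $164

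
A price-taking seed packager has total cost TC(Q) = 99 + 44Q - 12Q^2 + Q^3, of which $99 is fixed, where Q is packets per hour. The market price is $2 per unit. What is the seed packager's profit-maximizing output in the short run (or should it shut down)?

From TC, MC = TC'(Q) = 44 - 24Q + 3Q^2 and AVC = VC/Q = 44 - 12Q + Q^2.
AVC hits its minimum where MC = AVC, at Q = 6, giving min AVC = 44 - 12·6 + 6^2 = $8.
Since P = $2 < min AVC = $8, price fails to cover variable cost at any output.
Best response: produce nothing and absorb the $99 fixed cost.

Shut down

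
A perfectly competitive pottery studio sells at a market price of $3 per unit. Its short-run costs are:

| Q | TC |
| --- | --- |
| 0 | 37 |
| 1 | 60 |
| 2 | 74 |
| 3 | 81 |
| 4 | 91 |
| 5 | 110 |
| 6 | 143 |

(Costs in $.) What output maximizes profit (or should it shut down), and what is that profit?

Tabulate TR − TC: Q=0: -37; Q=1: -57; Q=2: -68; Q=3: -72; Q=4: -79; Q=5: -95; Q=6: -125.
Profit is highest at Q = 0. Equivalently, the lowest AVC in the table is 54/4 ≈ $13.50 at Q = 4, and P = $3 falls below it — price never covers variable cost, so the firm shuts down and loses only its fixed cost.

Q = 0 (shut down); profit = -$37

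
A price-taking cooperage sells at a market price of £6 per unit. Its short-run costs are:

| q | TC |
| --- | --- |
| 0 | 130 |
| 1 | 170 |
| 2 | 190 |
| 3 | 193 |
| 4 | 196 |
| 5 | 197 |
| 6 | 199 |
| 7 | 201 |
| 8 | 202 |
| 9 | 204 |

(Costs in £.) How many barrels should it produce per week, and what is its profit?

Tabulate TR − TC: q=0: -130; q=1: -164; q=2: -178; q=3: -175; q=4: -172; q=5: -167; q=6: -163; q=7: -159; q=8: -154; q=9: -150.
Profit is highest at q = 0. Equivalently, the lowest AVC in the table is 74/9 ≈ £8.22 at q = 9, and P = £6 falls below it — price never covers variable cost, so the firm shuts down and loses only its fixed cost.

q = 0 (shut down); profit = -£130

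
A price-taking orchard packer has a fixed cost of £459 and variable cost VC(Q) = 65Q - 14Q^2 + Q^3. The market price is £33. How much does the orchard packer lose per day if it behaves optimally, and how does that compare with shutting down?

Profit = -£331 at Q = 8

AVC = 65 - 14Q + Q^2 has its minimum £16 at Q = 7; price £33 clears that bar, so the firm operates.
With MC = 65 - 28Q + 3Q^2, P = MC on the upward-sloping part at Q* = 8.
TR = 33·8 = 264. TC = 459 + 136 = 595. Profit = 264 − 595 = -£331.
Shutting down would mean losing the fixed cost of £459, so operating at a loss of £331 is better by £128.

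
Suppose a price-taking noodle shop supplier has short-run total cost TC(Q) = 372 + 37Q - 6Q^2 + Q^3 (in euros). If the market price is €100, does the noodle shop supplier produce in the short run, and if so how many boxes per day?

Produce at Q = 7

Variable cost is VC = 37Q - 6Q^2 + Q^3, so AVC = VC/Q = 37 - 6Q + Q^2 and MC = dTC/dQ = 37 - 12Q + 3Q^2.
The AVC parabola has its vertex at Q = 6/2 = 3, where AVC = 37 - 6·3 + 3^2 = €28.
Since P = €100 ≥ min AVC = €28, price covers variable cost and the firm should produce.
Set P = MC: 100 = 37 - 12Q + 3Q^2 → -63 - 12Q + 3Q^2 = 0. The roots are Q = -3 and Q = 7; the profit-maximizing output is on the rising part of MC, so Q* = 7.
Check: AVC at Q = 7 is €44 ≤ P, so revenue covers variable cost.
Profit = P·Q − TC = 100·7 − 680 = €20.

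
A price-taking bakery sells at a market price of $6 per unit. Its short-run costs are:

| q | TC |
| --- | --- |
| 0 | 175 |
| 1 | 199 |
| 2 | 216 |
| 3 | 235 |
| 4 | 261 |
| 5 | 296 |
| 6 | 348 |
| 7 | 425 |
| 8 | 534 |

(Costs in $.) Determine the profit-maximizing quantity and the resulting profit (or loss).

Profit at each row (π = 6q − TC): q=0: -175; q=1: -193; q=2: -204; q=3: -217; q=4: -237; q=5: -266; q=6: -312; q=7: -383; q=8: -486.
Profit is highest at q = 0. Equivalently, the lowest AVC in the table is 60/3 ≈ $20 at q = 3, and P = $6 falls below it — price never covers variable cost, so the firm shuts down and loses only its fixed cost.

q = 0 (shut down); profit = -$175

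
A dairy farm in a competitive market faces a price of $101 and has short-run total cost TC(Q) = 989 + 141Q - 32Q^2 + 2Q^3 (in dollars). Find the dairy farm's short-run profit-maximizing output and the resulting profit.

AVC = 141 - 32Q + 2Q^2 has its minimum $13 at Q = 8; price $101 clears that bar, so the firm operates.
MC = 141 - 64Q + 6Q^2. Setting P = MC and taking the root on the rising branch gives Q* = 10.
TR = 101·10 = 1010. TC = 989 + 210 = 1199. Profit = 1010 − 1199 = -$189.
That loss of $189 beats the $989 the firm would lose by shutting down; producing recovers $800 of fixed cost.

Profit = -$189 at Q = 10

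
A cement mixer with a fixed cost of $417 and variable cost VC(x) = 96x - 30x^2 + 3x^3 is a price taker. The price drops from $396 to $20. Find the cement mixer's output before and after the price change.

Output falls from 10 to 0 (the firm shuts down)

AVC = 96 - 30x + 3x^2, minimized at x = 5 where min AVC = $21. MC = 96 - 60x + 9x^2.
At P = $396 ≥ min AVC, set P = MC on the rising branch: x = 10.
At P = $20 < min AVC = $21, price no longer covers variable cost at any output, so the firm shuts down: x = 0.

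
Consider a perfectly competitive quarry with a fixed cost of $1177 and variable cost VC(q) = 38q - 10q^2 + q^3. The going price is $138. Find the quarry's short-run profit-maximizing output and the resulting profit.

Profit = -$177 at q = 10

AVC = 38 - 10q + q^2; min AVC = $13 at q = 5. Since P = $138 ≥ min AVC, the firm produces.
MC = 38 - 20q + 3q^2. Setting P = MC and taking the root on the rising branch gives q* = 10.
TR = 138·10 = 1380. TC = 1177 + 380 = 1557. Profit = 1380 − 1557 = -$177.
That loss of $177 beats the $1177 the firm would lose by shutting down; producing recovers $1000 of fixed cost.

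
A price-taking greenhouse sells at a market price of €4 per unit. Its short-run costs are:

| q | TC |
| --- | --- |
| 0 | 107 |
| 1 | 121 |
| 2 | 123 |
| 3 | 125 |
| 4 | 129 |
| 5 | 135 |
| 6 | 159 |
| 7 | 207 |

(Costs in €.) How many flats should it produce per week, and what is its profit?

q = 0 (shut down); profit = -€107

Compute π = P·q − TC at each output: q=0: -107; q=1: -117; q=2: -115; q=3: -113; q=4: -113; q=5: -115; q=6: -135; q=7: -179.
Profit is highest at q = 0. Equivalently, the lowest AVC in the table is 22/4 ≈ €5.50 at q = 4, and P = €4 falls below it — price never covers variable cost, so the firm shuts down and loses only its fixed cost.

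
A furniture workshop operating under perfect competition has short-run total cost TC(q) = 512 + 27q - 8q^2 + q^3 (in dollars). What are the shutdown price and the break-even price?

Shutdown price = $11; break-even price = $91

Shutdown price = min AVC. AVC = 27 - 8q + q^2, with vertex at q = 4 and minimum $11.
ATC = 512/q + 27 - 8q + q^2. Setting dATC/dq = −512/q^2 − 8 + 2q = 0 gives q = 8 (since 2·8^3 − 8·8^2 = 512).
min ATC = 512/8 + 27 − 8·8 + 8^2 = $91. That is the break-even price.
For $11 ≤ P < $91 the firm produces at a loss; below $11 it shuts down.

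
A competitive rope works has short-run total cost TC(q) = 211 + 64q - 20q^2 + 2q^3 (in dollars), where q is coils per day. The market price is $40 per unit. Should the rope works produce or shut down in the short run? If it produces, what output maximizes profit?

From TC, MC = TC'(q) = 64 - 40q + 6q^2 and AVC = VC/q = 64 - 20q + 2q^2.
The AVC parabola has its vertex at q = 20/4 = 5, where AVC = 64 - 20·5 + 2·5^2 = $14.
Because $40 ≥ $14, revenue can cover variable cost; the firm operates.
Set P = MC: 40 = 64 - 40q + 6q^2 → 24 - 40q + 6q^2 = 0. The roots are q = 2/3 and q = 6; the profit-maximizing output is on the rising part of MC, so q* = 6.
Check: AVC at q = 6 is $16 ≤ P, so revenue covers variable cost.
Profit = P·q − TC = 40·6 − 307 = -$67, a loss, but smaller than the $211 fixed cost the firm would lose by shutting down.

Produce at q = 6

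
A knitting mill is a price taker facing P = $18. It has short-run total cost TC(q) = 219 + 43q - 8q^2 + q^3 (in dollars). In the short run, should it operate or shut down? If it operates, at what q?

Shut down

Strip out fixed cost: VC = 43q - 8q^2 + q^3. Then AVC = 43 - 8q + q^2 and MC = 43 - 16q + 3q^2.
AVC is minimized where dAVC/dq = -8 + 2q = 0, at q = 4; min AVC = 43 - 8·4 + 4^2 = $27.
P = $18 lies below min AVC = $27; no output level covers variable cost.
The firm minimizes its loss by shutting down and losing only its fixed cost of $219.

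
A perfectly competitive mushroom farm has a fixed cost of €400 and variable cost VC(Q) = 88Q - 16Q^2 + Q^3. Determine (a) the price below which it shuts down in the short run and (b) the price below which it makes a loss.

Shutdown price = €24; break-even price = €68

Shutdown price = min AVC. AVC = 88 - 16Q + Q^2, with vertex at Q = 8 and minimum €24.
ATC = 400/Q + 88 - 16Q + Q^2. Setting dATC/dQ = −400/Q^2 − 16 + 2Q = 0 gives Q = 10 (since 2·10^3 − 16·10^2 = 400).
min ATC = 400/10 + 88 − 16·10 + 10^2 = €68. That is the break-even price.
Between these two prices the firm operates at a loss; above €68 it earns a profit.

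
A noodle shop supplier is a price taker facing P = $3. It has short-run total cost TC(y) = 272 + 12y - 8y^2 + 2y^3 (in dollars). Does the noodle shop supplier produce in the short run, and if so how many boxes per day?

Shut down

Strip out fixed cost: VC = 12y - 8y^2 + 2y^3. Then AVC = 12 - 8y + 2y^2 and MC = 12 - 16y + 6y^2.
The AVC parabola has its vertex at y = 8/4 = 2, where AVC = 12 - 8·2 + 2·2^2 = $4.
With P < min AVC ($3 < $4), every unit sold adds to the loss.
Best response: produce nothing and absorb the $272 fixed cost.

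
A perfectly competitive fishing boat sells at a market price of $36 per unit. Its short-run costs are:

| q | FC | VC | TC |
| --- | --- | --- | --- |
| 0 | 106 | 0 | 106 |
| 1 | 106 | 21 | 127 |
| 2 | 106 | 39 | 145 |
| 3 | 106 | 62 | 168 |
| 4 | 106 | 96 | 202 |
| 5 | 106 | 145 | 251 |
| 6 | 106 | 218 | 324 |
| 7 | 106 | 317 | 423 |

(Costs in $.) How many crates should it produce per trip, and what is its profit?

Profit at each row (π = 36q − TC): q=0: -106; q=1: -91; q=2: -73; q=3: -60; q=4: -58; q=5: -71; q=6: -108; q=7: -171.
Profit is maximized at q = 4. AVC there is 96/4 = $24 ≤ P, so producing beats shutting down (which would give -$106).

q = 4; profit = -$58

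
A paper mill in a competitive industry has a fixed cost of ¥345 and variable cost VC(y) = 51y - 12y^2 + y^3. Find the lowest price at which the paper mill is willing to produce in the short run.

The shutdown price is the minimum of AVC. VC = 51y - 12y^2 + y^3, so AVC = 51 - 12y + y^2.
dAVC/dy = -12 + 2y = 0 gives y = 6. min AVC = 51 - 12·6 + 6^2 = 15.
For P < ¥15 the firm produces nothing.

¥15 per unit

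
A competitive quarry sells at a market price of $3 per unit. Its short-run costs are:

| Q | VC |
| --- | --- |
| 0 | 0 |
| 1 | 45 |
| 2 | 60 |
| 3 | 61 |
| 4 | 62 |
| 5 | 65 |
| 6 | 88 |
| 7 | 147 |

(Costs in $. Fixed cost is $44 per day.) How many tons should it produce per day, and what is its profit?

Q = 0 (shut down); profit = -$44

Compute π = P·Q − TC at each output: Q=0: -44; Q=1: -86; Q=2: -98; Q=3: -96; Q=4: -94; Q=5: -94; Q=6: -114; Q=7: -170.
Profit is highest at Q = 0. Equivalently, the lowest AVC in the table is 65/5 ≈ $13 at Q = 5, and P = $3 falls below it — price never covers variable cost, so the firm shuts down and loses only its fixed cost.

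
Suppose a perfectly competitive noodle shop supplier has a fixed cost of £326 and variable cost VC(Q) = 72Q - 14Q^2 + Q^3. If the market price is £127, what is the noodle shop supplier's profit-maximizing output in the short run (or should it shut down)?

Produce at Q = 11

Strip out fixed cost: VC = 72Q - 14Q^2 + Q^3. Then AVC = 72 - 14Q + Q^2 and MC = 72 - 28Q + 3Q^2.
The AVC parabola has its vertex at Q = 14/2 = 7, where AVC = 72 - 14·7 + 7^2 = £23.
Since P = £127 ≥ min AVC = £23, price covers variable cost and the firm should produce.
P = MC gives -55 - 28Q + 3Q^2 = 0, with roots -5/3 and 11. Take the larger (rising MC): Q* = 11.
Check: AVC at Q = 11 is £39 ≤ P, so revenue covers variable cost.
Profit = P·Q − TC = 127·11 − 755 = £642.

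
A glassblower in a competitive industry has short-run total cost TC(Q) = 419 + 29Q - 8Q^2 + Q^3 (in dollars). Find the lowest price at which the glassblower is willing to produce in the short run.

$13 per unit

The firm shuts down when price falls below the minimum of average variable cost. AVC = VC/Q = 29 - 8Q + Q^2.
dAVC/dQ = -8 + 2Q = 0 gives Q = 4. min AVC = 29 - 8·4 + 4^2 = 13.
So the shutdown price is $13.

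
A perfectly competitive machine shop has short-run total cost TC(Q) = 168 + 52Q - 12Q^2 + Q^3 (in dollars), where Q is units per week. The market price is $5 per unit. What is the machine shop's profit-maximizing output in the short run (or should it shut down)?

Strip out fixed cost: VC = 52Q - 12Q^2 + Q^3. Then AVC = 52 - 12Q + Q^2 and MC = 52 - 24Q + 3Q^2.
The AVC parabola has its vertex at Q = 12/2 = 6, where AVC = 52 - 12·6 + 6^2 = $16.
Since P = $5 < min AVC = $16, price fails to cover variable cost at any output.
The firm minimizes its loss by shutting down and losing only its fixed cost of $168.

Shut down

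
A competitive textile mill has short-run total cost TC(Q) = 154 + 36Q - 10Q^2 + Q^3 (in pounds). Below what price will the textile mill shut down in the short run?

£11 per unit

The shutdown price is the minimum of AVC. VC = 36Q - 10Q^2 + Q^3, so AVC = 36 - 10Q + Q^2.
At the minimum of AVC, MC = AVC. MC = 36 - 20Q + 3Q^2; setting MC = AVC gives 2Q^2 - 10Q = 0, so Q = 5. min AVC = 11.
The firm shuts down for any P below £11.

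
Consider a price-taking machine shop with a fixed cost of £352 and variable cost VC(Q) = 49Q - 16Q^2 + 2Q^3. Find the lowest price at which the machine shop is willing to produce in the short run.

Short-run supply begins at min AVC. From VC = 49Q - 16Q^2 + 2Q^3, AVC = 49 - 16Q + 2Q^2.
At the minimum of AVC, MC = AVC. MC = 49 - 32Q + 6Q^2; setting MC = AVC gives 4Q^2 - 16Q = 0, so Q = 4. min AVC = 17.
For P < £17 the firm produces nothing.

£17 per unit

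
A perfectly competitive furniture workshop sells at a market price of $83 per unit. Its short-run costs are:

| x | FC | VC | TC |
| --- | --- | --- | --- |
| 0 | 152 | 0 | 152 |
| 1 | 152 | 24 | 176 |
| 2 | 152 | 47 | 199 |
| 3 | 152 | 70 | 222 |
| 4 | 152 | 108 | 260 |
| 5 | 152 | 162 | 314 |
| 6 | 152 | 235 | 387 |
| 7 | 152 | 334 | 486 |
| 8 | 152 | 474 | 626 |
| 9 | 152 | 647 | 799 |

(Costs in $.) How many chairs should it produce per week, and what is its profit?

x = 6; profit = $111

Tabulate TR − TC: x=0: -152; x=1: -93; x=2: -33; x=3: 27; x=4: 72; x=5: 101; x=6: 111; x=7: 95; x=8: 38; x=9: -52.
Profit is maximized at x = 6. AVC there is 235/6 = $39.17 ≤ P, so producing beats shutting down (which would give -$152).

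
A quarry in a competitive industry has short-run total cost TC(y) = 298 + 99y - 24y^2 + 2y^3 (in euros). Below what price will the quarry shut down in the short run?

€27 per unit

Short-run supply begins at min AVC. From VC = 99y - 24y^2 + 2y^3, AVC = 99 - 24y + 2y^2.
dAVC/dy = -24 + 4y = 0 gives y = 6. min AVC = 99 - 24·6 + 2·6^2 = 27.
So the shutdown price is €27.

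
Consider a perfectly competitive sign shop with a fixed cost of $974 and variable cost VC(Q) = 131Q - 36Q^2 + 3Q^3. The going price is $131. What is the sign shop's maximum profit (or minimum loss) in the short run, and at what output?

AVC = 131 - 36Q + 3Q^2; min AVC = $23 at Q = 6. Since P = $131 ≥ min AVC, the firm produces.
With MC = 131 - 72Q + 9Q^2, P = MC on the upward-sloping part at Q* = 8.
TR = 131·8 = 1048. TC = 974 + 280 = 1254. Profit = 1048 − 1254 = -$206.
That loss of $206 beats the $974 the firm would lose by shutting down; producing recovers $768 of fixed cost.

Profit = -$206 at Q = 8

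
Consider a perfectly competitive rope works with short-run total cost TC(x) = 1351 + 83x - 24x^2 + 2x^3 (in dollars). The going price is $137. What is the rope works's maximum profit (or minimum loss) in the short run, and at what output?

Profit = -$379 at x = 9

AVC = 83 - 24x + 2x^2; min AVC = $11 at x = 6. Since P = $137 ≥ min AVC, the firm produces.
With MC = 83 - 48x + 6x^2, P = MC on the upward-sloping part at x* = 9.
TR = 137·9 = 1233. TC = 1351 + 261 = 1612. Profit = 1233 − 1612 = -$379.
By producing, the firm covers all variable cost plus $972 of fixed cost; shutting down would lose the full $1351.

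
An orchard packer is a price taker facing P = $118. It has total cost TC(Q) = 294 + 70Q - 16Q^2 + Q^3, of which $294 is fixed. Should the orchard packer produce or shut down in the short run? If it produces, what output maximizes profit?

Produce at Q = 12

Variable cost is VC = 70Q - 16Q^2 + Q^3, so AVC = VC/Q = 70 - 16Q + Q^2 and MC = dTC/dQ = 70 - 32Q + 3Q^2.
AVC hits its minimum where MC = AVC, at Q = 8, giving min AVC = 70 - 16·8 + 8^2 = $6.
Since P = $118 ≥ min AVC = $6, price covers variable cost and the firm should produce.
Set P = MC: 118 = 70 - 32Q + 3Q^2 → -48 - 32Q + 3Q^2 = 0. The roots are Q = -4/3 and Q = 12; the profit-maximizing output is on the rising part of MC, so Q* = 12.
Check: AVC at Q = 12 is $22 ≤ P, so revenue covers variable cost.
Profit = P·Q − TC = 118·12 − 558 = $858.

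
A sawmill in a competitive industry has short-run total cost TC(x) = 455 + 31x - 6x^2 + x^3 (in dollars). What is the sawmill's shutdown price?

The firm shuts down when price falls below the minimum of average variable cost. AVC = VC/x = 31 - 6x + x^2.
dAVC/dx = -6 + 2x = 0 gives x = 3. min AVC = 31 - 6·3 + 3^2 = 22.
The firm shuts down for any P below $22.

$22 per unit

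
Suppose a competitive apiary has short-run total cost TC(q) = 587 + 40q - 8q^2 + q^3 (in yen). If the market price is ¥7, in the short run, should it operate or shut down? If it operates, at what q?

Strip out fixed cost: VC = 40q - 8q^2 + q^3. Then AVC = 40 - 8q + q^2 and MC = 40 - 16q + 3q^2.
The AVC parabola has its vertex at q = 8/2 = 4, where AVC = 40 - 8·4 + 4^2 = ¥24.
Since P = ¥7 < min AVC = ¥24, price fails to cover variable cost at any output.
Shutting down limits the loss to fixed cost, ¥587.

Shut down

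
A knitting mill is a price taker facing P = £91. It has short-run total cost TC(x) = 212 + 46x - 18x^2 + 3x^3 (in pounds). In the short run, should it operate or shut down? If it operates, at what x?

Variable cost is VC = 46x - 18x^2 + 3x^3, so AVC = VC/x = 46 - 18x + 3x^2 and MC = dTC/dx = 46 - 36x + 9x^2.
The AVC parabola has its vertex at x = 18/6 = 3, where AVC = 46 - 18·3 + 3·3^2 = £19.
Since P = £91 ≥ min AVC = £19, price covers variable cost and the firm should produce.
Solving P = MC: -45 - 36x + 9x^2 = 0 ⇒ x = -1 or 5. On the upward-sloping branch, x* = 5.
Check: AVC at x = 5 is £31 ≤ P, so revenue covers variable cost.
Profit = P·x − TC = 91·5 − 367 = £88.

Produce at x = 5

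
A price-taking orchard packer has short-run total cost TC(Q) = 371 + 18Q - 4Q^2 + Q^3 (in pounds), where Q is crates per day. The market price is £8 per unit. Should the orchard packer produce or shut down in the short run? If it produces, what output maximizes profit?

Variable cost is VC = 18Q - 4Q^2 + Q^3, so AVC = VC/Q = 18 - 4Q + Q^2 and MC = dTC/dQ = 18 - 8Q + 3Q^2.
The AVC parabola has its vertex at Q = 4/2 = 2, where AVC = 18 - 4·2 + 2^2 = £14.
Since P = £8 < min AVC = £14, price fails to cover variable cost at any output.
Shutting down limits the loss to fixed cost, £371.

Shut down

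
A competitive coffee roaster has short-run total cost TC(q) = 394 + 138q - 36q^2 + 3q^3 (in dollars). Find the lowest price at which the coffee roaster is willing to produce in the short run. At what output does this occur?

$30 per unit, at q = 6

The firm shuts down when price falls below the minimum of average variable cost. AVC = VC/q = 138 - 36q + 3q^2.
dAVC/dq = -36 + 6q = 0 gives q = 6. min AVC = 138 - 36·6 + 3·6^2 = 30.
The firm shuts down for any P below $30.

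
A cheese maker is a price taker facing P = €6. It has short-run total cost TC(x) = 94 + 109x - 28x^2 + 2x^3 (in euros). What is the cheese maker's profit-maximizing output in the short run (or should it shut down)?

Variable cost is VC = 109x - 28x^2 + 2x^3, so AVC = VC/x = 109 - 28x + 2x^2 and MC = dTC/dx = 109 - 56x + 6x^2.
AVC hits its minimum where MC = AVC, at x = 7, giving min AVC = 109 - 28·7 + 2·7^2 = €11.
With P < min AVC (€6 < €11), every unit sold adds to the loss.
Shutting down limits the loss to fixed cost, €94.

Shut down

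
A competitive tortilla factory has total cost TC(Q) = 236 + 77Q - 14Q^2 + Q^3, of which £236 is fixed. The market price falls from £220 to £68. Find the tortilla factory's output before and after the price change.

AVC = 77 - 14Q + Q^2, minimized at Q = 7 where min AVC = £28. MC = 77 - 28Q + 3Q^2.
With P = £220 above the shutdown price, P = MC gives Q = 13.
At P = £68 ≥ min AVC, set P = MC: Q = 9. The firm stays open but cuts output.

Output falls from 13 to 9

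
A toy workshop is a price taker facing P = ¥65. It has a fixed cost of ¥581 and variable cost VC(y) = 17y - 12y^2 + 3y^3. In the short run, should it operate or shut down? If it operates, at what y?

Variable cost is VC = 17y - 12y^2 + 3y^3, so AVC = VC/y = 17 - 12y + 3y^2 and MC = dTC/dy = 17 - 24y + 9y^2.
The AVC parabola has its vertex at y = 12/6 = 2, where AVC = 17 - 12·2 + 3·2^2 = ¥5.
Since P = ¥65 ≥ min AVC = ¥5, price covers variable cost and the firm should produce.
Set P = MC: 65 = 17 - 24y + 9y^2 → -48 - 24y + 9y^2 = 0. The roots are y = -4/3 and y = 4; the profit-maximizing output is on the rising part of MC, so y* = 4.
Check: AVC at y = 4 is ¥17 ≤ P, so revenue covers variable cost.
Profit = P·y − TC = 65·4 − 649 = -¥389, a loss, but smaller than the ¥581 fixed cost the firm would lose by shutting down.

Produce at y = 4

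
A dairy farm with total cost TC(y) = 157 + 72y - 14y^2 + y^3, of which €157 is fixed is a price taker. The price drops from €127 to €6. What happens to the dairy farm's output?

MC = 72 - 28y + 3y^2; the shutdown threshold is min AVC = €23 (at y = 7).
With P = €127 above the shutdown price, P = MC gives y = 11.
At P = €6 < min AVC = €23, price no longer covers variable cost at any output, so the firm shuts down: y = 0.

Output falls from 11 to 0 (the firm shuts down)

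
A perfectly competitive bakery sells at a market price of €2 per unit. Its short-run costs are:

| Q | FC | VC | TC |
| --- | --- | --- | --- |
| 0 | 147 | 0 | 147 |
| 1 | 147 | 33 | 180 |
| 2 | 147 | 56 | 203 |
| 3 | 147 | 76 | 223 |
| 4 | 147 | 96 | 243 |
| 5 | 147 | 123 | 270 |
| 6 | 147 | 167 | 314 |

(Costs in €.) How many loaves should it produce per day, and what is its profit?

Compute π = P·Q − TC at each output: Q=0: -147; Q=1: -178; Q=2: -199; Q=3: -217; Q=4: -235; Q=5: -260; Q=6: -302.
Profit is highest at Q = 0. Equivalently, the lowest AVC in the table is 96/4 ≈ €24 at Q = 4, and P = €2 falls below it — price never covers variable cost, so the firm shuts down and loses only its fixed cost.

Q = 0 (shut down); profit = -€147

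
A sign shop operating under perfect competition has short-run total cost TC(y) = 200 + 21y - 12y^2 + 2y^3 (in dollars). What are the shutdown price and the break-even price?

AVC = 21 - 12y + 2y^2; minimized at y = 3, giving min AVC = $3. That is the shutdown price.
ATC = 200/y + 21 - 12y + 2y^2. Setting dATC/dy = −200/y^2 − 12 + 4y = 0 gives y = 5 (since 4·5^3 − 12·5^2 = 200).
min ATC = 200/5 + 21 − 12·5 + 2·5^2 = $51. That is the break-even price.
Between these two prices the firm operates at a loss; above $51 it earns a profit.

Shutdown price = $3; break-even price = $51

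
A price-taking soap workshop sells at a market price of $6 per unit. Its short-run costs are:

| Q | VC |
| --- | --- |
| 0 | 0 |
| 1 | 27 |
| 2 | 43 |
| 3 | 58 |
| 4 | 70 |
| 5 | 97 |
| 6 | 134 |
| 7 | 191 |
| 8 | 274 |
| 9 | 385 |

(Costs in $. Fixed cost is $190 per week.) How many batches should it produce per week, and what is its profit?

Q = 0 (shut down); profit = -$190

Profit at each row (π = 6Q − TC): Q=0: -190; Q=1: -211; Q=2: -221; Q=3: -230; Q=4: -236; Q=5: -257; Q=6: -288; Q=7: -339; Q=8: -416; Q=9: -521.
Profit is highest at Q = 0. Equivalently, the lowest AVC in the table is 70/4 ≈ $17.50 at Q = 4, and P = $6 falls below it — price never covers variable cost, so the firm shuts down and loses only its fixed cost.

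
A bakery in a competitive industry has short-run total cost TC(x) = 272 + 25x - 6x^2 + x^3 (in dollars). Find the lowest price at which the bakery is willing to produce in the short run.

The firm shuts down when price falls below the minimum of average variable cost. AVC = VC/x = 25 - 6x + x^2.
At the minimum of AVC, MC = AVC. MC = 25 - 12x + 3x^2; setting MC = AVC gives 2x^2 - 6x = 0, so x = 3. min AVC = 16.
For P < $16 the firm produces nothing.

$16 per unit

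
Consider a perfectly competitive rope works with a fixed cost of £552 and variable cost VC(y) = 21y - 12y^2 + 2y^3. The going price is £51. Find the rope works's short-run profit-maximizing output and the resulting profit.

AVC = 21 - 12y + 2y^2 has its minimum £3 at y = 3; price £51 clears that bar, so the firm operates.
With MC = 21 - 24y + 6y^2, P = MC on the upward-sloping part at y* = 5.
TR = 51·5 = 255. TC = 552 + 55 = 607. Profit = 255 − 607 = -£352.
That loss of £352 beats the £552 the firm would lose by shutting down; producing recovers £200 of fixed cost.

Profit = -£352 at y = 5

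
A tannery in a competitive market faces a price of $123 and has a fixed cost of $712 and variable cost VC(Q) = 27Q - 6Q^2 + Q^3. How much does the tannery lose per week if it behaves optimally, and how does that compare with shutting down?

Profit = -$72 at Q = 8

AVC = 27 - 6Q + Q^2; min AVC = $18 at Q = 3. Since P = $123 ≥ min AVC, the firm produces.
MC = 27 - 12Q + 3Q^2. Setting P = MC and taking the root on the rising branch gives Q* = 8.
TR = 123·8 = 984. TC = 712 + 344 = 1056. Profit = 984 − 1056 = -$72.
That loss of $72 beats the $712 the firm would lose by shutting down; producing recovers $640 of fixed cost.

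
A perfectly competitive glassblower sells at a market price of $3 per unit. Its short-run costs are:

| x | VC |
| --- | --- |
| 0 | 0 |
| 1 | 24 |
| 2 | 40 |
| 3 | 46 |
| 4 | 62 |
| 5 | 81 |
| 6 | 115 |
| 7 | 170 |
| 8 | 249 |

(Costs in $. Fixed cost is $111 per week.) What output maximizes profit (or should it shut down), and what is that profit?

Compute π = P·x − TC at each output: x=0: -111; x=1: -132; x=2: -145; x=3: -148; x=4: -161; x=5: -177; x=6: -208; x=7: -260; x=8: -336.
Profit is highest at x = 0. Equivalently, the lowest AVC in the table is 46/3 ≈ $15.33 at x = 3, and P = $3 falls below it — price never covers variable cost, so the firm shuts down and loses only its fixed cost.

x = 0 (shut down); profit = -$111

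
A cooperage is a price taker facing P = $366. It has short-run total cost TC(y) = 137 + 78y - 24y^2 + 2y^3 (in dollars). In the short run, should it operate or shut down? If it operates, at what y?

Strip out fixed cost: VC = 78y - 24y^2 + 2y^3. Then AVC = 78 - 24y + 2y^2 and MC = 78 - 48y + 6y^2.
AVC hits its minimum where MC = AVC, at y = 6, giving min AVC = 78 - 24·6 + 2·6^2 = $6.
Because $366 ≥ $6, revenue can cover variable cost; the firm operates.
Solving P = MC: -288 - 48y + 6y^2 = 0 ⇒ y = -4 or 12. On the upward-sloping branch, y* = 12.
Check: AVC at y = 12 is $78 ≤ P, so revenue covers variable cost.
Profit = P·y − TC = 366·12 − 1073 = $3319.

Produce at y = 12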